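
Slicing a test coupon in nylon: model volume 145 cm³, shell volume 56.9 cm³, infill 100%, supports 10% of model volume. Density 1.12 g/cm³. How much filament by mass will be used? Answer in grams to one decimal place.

Interior volume: 145 − 56.9 → 88.1 cm³.
Infill volume = 1.00 × 88.1, so 88.1 cm³.
Support: 0.10 × 145 → 14.5 cm³.
Deposited volume: 56.9 + 88.1 + 14.5 → 159.5 cm³.
Mass = 159.5 × 1.12, so 178.64 g.

178.6 g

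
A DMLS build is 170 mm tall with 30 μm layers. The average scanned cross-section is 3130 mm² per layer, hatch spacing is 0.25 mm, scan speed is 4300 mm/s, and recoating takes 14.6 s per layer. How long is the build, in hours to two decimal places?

27.57 hours

Number of layers: 170 / 0.03 → 5667 (rounded up).
Per-layer scan distance = 3130 / 0.25 = 12520 mm.
Scan time per layer: 12520 / 4300 → 2.9116 s.
Time per layer = 2.9116 + 14.6, so 17.5116 s.
5667 layers × 17.5116 s/layer = 99238.2372 s, i.e. 27.57 hours.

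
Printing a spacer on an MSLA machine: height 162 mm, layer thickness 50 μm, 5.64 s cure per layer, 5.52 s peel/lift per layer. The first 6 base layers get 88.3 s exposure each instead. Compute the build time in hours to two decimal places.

10.18 hours

Layer count = ceil(162 / 0.05) = 3240.
Base layers = 6 × (88.3 + 5.52) = 562.92 s.
Normal layers = 3234 × (5.64 + 5.52) = 36091.44 s.
Sum: 562.92 + 36091.44 = 36654.36 s → 10.18 hours.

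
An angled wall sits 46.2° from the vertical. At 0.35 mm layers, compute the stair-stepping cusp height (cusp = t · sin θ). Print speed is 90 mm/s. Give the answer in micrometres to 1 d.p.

252.6 μm

h_c = t·sin θ = 0.35 × 0.7218 = 0.25263 mm (252.6 μm).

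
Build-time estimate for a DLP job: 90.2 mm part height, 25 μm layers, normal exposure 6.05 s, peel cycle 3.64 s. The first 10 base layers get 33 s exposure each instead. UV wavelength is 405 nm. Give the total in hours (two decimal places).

Layer count = ceil(90.2 / 0.025) = 3608.
Base layers = 10 × (33 + 3.64), so 366.4 s.
Remaining layers = 3598 × (6.05 + 3.64) = 34864.62 s.
Total = 366.4 + 34864.62 = 35231.02 s = 9.79 hours.

9.79 hours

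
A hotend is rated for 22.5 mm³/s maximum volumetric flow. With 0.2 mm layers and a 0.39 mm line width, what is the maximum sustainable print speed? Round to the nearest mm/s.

288 mm/s

Extrusion cross-section = 0.2 × 0.39, so 0.078 mm².
v_max = Q/A = 22.5/0.078 = 288.46 mm/s → 288 mm/s.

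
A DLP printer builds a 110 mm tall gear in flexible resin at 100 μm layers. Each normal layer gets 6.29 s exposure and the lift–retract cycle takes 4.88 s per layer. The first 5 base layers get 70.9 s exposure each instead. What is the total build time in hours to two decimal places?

3.50 hours

Layer count = ceil(110 / 0.1) = 1100.
Burn-in layers = 5 × (70.9 + 4.88), so 378.9 s.
Normal layers: 1095 × (6.29 + 4.88) → 12231.15 s.
Sum: 378.9 + 12231.15 = 12610.05 s → 3.50 hours.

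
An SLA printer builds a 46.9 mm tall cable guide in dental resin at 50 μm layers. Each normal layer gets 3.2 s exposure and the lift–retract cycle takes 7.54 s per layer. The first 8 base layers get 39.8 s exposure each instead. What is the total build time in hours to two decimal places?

Layer count = ceil(46.9 / 0.05) = 938.
Burn-in layers = 8 × (39.8 + 7.54), so 378.72 s.
Normal layers = 930 × (3.2 + 7.54) = 9988.2 s.
Total = 378.72 + 9988.2 = 10366.92 s = 2.88 hours.

2.88 hours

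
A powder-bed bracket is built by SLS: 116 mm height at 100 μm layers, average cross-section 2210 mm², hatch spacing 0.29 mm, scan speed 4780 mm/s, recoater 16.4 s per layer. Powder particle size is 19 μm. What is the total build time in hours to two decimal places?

5.80 hours

Number of layers: 116 / 0.1 → 1160 (rounded up).
Hatch length per layer = 2210 / 0.29, so 7620.7 mm.
Scan time per layer = 7620.7 / 4780 = 1.5943 s.
Per-layer time = 1.5943 + 16.4, so 17.9943 s.
Total: 1160 × 17.9943 s = 20873.388 s → 5.80 hours.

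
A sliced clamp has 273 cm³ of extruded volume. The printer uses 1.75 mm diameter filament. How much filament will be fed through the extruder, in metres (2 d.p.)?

A = π r² = π × 0.875² = 2.4053 mm².
Length = 273 cm³ / 2.4053 mm² = 273000 / 2.4053 = 113499.36 mm = 113.50 m.

113.50 m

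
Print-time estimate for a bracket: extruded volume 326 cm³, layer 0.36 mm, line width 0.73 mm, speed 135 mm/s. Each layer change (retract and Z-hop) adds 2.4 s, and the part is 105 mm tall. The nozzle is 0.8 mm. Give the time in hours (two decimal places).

Bead cross-section = 0.36 × 0.73, so 0.2628 mm².
Total extruded path = 326000/0.2628 = 1240487.1 mm.
Time extruding: 1240487.1 / 135 → 9188.8 s.
Layers = ⌈105/0.36⌉ = 292.
Layer-change overhead = 292 × 2.4 = 700.8 s.
Altogether 9188.8 + 700.8 = 9889.6 s, i.e. 2.75 hours.

2.75 hours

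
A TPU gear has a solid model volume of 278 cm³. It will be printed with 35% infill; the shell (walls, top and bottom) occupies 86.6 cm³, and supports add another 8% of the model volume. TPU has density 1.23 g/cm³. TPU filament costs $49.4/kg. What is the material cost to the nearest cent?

Volume inside the shell = 278 − 86.6, so 191.4 cm³.
Deposited infill: 0.35 × 191.4 → 66.99 cm³.
Support = 0.08 × 278 = 22.24 cm³.
Deposited volume = 86.6 + 66.99 + 22.24 = 175.83 cm³.
Mass = 175.83 × 1.23 = 216.2709 g.
Cost = 216.2709 g / 1000 × $49.4/kg = $10.68.

$10.68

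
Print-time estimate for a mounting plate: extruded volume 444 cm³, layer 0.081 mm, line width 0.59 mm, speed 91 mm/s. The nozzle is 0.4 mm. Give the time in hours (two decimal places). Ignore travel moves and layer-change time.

28.36 hours

Extrusion cross-section = 0.081 × 0.59 = 0.04779 mm².
Path length: 444000 mm³ / 0.04779 mm² → 9290646.6 mm.
Print-move time = 9290646.6 / 91 = 102095 s.
Converting: 102095 s = 28.36 hours.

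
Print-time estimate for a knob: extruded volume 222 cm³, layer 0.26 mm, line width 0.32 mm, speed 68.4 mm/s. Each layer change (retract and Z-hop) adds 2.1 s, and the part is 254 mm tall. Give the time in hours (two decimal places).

Bead cross-section: 0.26 × 0.32 → 0.0832 mm².
Path length: 222000 mm³ / 0.0832 mm² → 2668269.2 mm.
Time extruding = 2668269.2 / 68.4 = 39009.8 s.
Number of layers: 254 / 0.26 → 977 (rounded up).
Layer-change overhead: 977 × 2.1 → 2051.7 s.
Altogether 39009.8 + 2051.7 = 41061.5 s, i.e. 11.41 hours.

11.41 hours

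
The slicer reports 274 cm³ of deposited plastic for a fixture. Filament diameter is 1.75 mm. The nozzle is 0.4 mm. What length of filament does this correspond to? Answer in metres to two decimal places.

113.92 m

Filament cross-section = π × (1.75/2)² = 2.4053 mm².
L = 274000 mm³ / 2.4053 mm² = 113915.1 mm, i.e. 113.92 m.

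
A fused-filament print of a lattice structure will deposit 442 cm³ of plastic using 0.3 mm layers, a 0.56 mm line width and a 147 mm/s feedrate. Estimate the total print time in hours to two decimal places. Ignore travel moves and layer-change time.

Line area: 0.3 × 0.56 → 0.168 mm².
Path length: 442000 mm³ / 0.168 mm² → 2630952.4 mm.
Extrusion time = 2630952.4 / 147 = 17897.6 s.
Converting: 17897.6 s = 4.97 hours.

4.97 hours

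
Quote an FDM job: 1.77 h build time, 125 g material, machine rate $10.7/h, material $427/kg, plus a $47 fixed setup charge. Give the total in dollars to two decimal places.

$119.31

Machine cost = 10.7 × 1.77 = $18.939.
Material charge = 427 × 125/1000 = $53.375.
Adding setup: 18.939 + 53.375 + 47 → 119.314 ≈ $119.31.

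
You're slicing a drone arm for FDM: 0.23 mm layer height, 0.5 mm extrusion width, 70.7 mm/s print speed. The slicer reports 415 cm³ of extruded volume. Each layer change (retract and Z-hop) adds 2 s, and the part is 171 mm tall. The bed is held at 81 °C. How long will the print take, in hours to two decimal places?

Bead cross-section = 0.23 × 0.5, so 0.115 mm².
Toolpath length = 415 cm³ / 0.115 mm² = 415000 / 0.115 = 3608695.7 mm.
Time extruding = 3608695.7 / 70.7, so 51042.4 s.
Number of layers: 171 / 0.23 → 744 (rounded up).
Non-print overhead = 744 × 2 = 1488 s.
Total = 51042.4 + 1488 = 52530.4 s = 14.59 hours.

14.59 hours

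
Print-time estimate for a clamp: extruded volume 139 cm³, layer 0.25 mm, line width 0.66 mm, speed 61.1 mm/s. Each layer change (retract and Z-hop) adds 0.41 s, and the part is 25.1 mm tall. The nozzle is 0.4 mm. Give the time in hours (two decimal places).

3.84 hours

Extrusion cross-section = 0.25 × 0.66, so 0.165 mm².
Total extruded path = 139000/0.165 = 842424.2 mm.
Extrusion time = 842424.2 / 61.1 = 13787.6 s.
Layers = ⌈25.1/0.25⌉ = 101.
Z-hop total: 101 × 0.41 → 41.41 s.
Altogether 13787.6 + 41.41 = 13829.01 s, i.e. 3.84 hours.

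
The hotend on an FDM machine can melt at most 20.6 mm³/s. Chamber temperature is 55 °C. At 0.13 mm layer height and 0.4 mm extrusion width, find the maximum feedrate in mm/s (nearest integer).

396 mm/s

A = 0.13 × 0.4 = 0.052 mm².
v_max = Q/A = 20.6/0.052 = 396.15 mm/s → 396 mm/s.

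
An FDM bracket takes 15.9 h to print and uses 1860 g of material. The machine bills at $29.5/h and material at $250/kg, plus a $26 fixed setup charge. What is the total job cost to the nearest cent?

$960.05

Time charge: 29.5 × 15.9 → $469.05.
Material cost: 250 × 1860/1000 → $465.00.
Total = 469.05 + 465.00 + 26 = $960.05.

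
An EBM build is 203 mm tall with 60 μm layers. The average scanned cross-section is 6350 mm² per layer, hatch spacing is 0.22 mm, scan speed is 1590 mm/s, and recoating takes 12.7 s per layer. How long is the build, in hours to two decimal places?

29.00 hours

Number of layers: 203 / 0.06 → 3384 (rounded up).
Per-layer scan distance = 6350 / 0.22, so 28863.6 mm.
Per-layer scan time: 28863.6 / 1590 → 18.1532 s.
Per-layer time = 18.1532 + 12.7, so 30.8532 s.
Total: 3384 × 30.8532 s = 104407.2288 s → 29.00 hours.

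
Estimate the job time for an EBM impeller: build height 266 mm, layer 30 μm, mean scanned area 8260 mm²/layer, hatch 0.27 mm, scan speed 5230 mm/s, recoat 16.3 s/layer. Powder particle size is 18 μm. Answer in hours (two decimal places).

Number of layers: 266 / 0.03 → 8867 (rounded up).
Hatch length per layer = 8260 / 0.27 = 30592.6 mm.
Per-layer scan time = 30592.6 / 5230 = 5.8494 s.
Per-layer time = 5.8494 + 16.3 = 22.1494 s.
8867 layers × 22.1494 s/layer = 196398.7298 s, i.e. 54.56 hours.

54.56 hours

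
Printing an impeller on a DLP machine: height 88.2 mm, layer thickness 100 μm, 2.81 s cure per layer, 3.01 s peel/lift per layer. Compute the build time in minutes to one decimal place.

85.6 minutes

Number of layers: 88.2 / 0.1 → 882 (rounded up).
Cycle time = 2.81 + 3.01, so 5.82 s.
Total = 882 × 5.82 = 5133.24 s = 85.6 minutes.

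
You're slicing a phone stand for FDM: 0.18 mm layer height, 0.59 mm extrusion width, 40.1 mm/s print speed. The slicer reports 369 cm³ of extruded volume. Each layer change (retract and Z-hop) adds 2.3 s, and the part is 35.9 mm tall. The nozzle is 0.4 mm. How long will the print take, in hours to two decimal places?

24.20 hours

Line area = 0.18 × 0.59, so 0.1062 mm².
Toolpath length = 369 cm³ / 0.1062 mm² = 369000 / 0.1062 = 3474576.3 mm.
Time extruding = 3474576.3 / 40.1 = 86647.8 s.
Layer count = ceil(35.9 / 0.18) = 200.
Z-hop total = 200 × 2.3, so 460 s.
Total = 86647.8 + 460 = 87107.8 s = 24.20 hours.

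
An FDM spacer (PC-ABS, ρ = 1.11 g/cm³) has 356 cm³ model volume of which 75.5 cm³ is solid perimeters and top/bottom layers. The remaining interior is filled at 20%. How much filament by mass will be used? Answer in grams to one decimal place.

146.1 g

Interior volume = 356 − 75.5, so 280.5 cm³.
Infill deposited = 0.20 × 280.5 = 56.1 cm³.
Total extruded = 75.5 + 56.1, so 131.6 cm³.
Mass = 131.6 × 1.11, so 146.076 g.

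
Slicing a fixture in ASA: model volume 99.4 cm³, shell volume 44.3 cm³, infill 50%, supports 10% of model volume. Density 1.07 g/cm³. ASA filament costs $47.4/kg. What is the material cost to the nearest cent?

$4.15

Interior volume: 99.4 − 44.3 → 55.1 cm³.
Deposited infill = 0.50 × 55.1 = 27.55 cm³.
Support = 0.10 × 99.4 = 9.94 cm³.
Total printed volume = 44.3 + 27.55 + 9.94, so 81.79 cm³.
Mass: 81.79 × 1.07 → 87.5153 g.
Cost = 87.5153 g / 1000 × $47.4/kg = $4.15.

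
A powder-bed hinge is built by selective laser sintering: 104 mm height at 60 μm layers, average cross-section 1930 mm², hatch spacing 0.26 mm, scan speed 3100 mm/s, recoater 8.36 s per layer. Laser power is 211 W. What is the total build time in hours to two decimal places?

Number of layers: 104 / 0.06 → 1734 (rounded up).
Scan path per layer = 1930 / 0.26 = 7423.1 mm.
Scan time per layer: 7423.1 / 3100 → 2.3945 s.
Time per layer = 2.3945 + 8.36 = 10.7545 s.
1734 layers × 10.7545 s/layer = 18648.303 s, i.e. 5.18 hours.

5.18 hours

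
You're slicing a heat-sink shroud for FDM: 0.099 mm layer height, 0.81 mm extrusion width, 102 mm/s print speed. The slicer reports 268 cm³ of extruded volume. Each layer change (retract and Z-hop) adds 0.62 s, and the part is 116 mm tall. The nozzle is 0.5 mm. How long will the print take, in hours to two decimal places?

Line area = 0.099 × 0.81 = 0.08019 mm².
Total extruded path = 268000/0.08019 = 3342062.6 mm.
Extrusion time = 3342062.6 / 102, so 32765.3 s.
Layers = ⌈116/0.099⌉ = 1172.
Non-print overhead = 1172 × 0.62 = 726.64 s.
Total = 32765.3 + 726.64 = 33491.94 s = 9.30 hours.

9.30 hours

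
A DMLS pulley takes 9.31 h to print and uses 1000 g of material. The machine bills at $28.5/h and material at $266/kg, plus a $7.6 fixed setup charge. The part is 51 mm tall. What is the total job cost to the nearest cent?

$538.94

Time charge = 28.5 × 9.31, so $265.335.
Feedstock cost = 266 × 1000/1000, so $266.00.
Adding setup: 265.335 + 266.00 + 7.6 → 538.935 ≈ $538.94.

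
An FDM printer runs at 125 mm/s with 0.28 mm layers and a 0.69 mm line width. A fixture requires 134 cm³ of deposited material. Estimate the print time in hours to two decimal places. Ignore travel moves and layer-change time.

1.54 hours

Line area = 0.28 × 0.69, so 0.1932 mm².
Path length: 134000 mm³ / 0.1932 mm² → 693581.8 mm.
Time extruding = 693581.8 / 125, so 5548.7 s.
5548.7 s = 1.54 hours.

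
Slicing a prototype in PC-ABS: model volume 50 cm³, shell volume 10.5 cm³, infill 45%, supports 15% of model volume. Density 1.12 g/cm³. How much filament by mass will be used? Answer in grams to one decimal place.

Interior volume = 50 − 10.5, so 39.5 cm³.
Infill volume = 0.45 × 39.5, so 17.775 cm³.
Support: 0.15 × 50 → 7.5 cm³.
Total extruded = 10.5 + 17.775 + 7.5 = 35.775 cm³.
Mass = 35.775 × 1.12 = 40.068 g.

40.1 g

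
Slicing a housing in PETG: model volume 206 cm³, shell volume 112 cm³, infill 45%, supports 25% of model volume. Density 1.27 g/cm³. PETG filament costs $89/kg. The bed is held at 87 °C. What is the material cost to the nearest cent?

$23.26

Infill region = 206 − 112, so 94 cm³.
Infill volume: 0.45 × 94 → 42.3 cm³.
Support = 0.25 × 206 = 51.5 cm³.
Total printed volume: 112 + 42.3 + 51.5 → 205.8 cm³.
Mass: 205.8 × 1.27 → 261.366 g.
Cost = 261.366 g / 1000 × $89/kg = $23.26.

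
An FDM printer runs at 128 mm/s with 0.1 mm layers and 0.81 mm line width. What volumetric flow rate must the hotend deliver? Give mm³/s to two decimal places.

Bead cross-section = 0.1 × 0.81, so 0.081 mm².
Q = v·A = 128 × 0.081 = 10.37 mm³/s.

10.37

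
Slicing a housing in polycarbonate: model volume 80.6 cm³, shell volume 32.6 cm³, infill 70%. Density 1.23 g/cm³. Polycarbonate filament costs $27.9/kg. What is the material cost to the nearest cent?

Volume inside the shell: 80.6 − 32.6 → 48 cm³.
Infill deposited = 0.70 × 48, so 33.6 cm³.
Total extruded = 32.6 + 33.6, so 66.2 cm³.
Mass: 66.2 × 1.23 → 81.426 g.
At $27.9/kg: 81.426/1000 × 27.9 = $2.27.

$2.27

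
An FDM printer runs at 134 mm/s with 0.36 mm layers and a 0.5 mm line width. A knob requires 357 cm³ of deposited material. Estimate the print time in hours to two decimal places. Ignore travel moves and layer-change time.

Line area = 0.36 × 0.5, so 0.18 mm².
Total extruded path = 357000/0.18 = 1983333.3 mm.
Extrusion time = 1983333.3 / 134 = 14801 s.
That's 14801 s → 4.11 hours.

4.11 hours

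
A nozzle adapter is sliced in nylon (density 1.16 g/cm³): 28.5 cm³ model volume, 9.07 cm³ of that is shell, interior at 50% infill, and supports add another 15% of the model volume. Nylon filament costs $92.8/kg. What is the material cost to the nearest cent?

Volume inside the shell = 28.5 − 9.07 = 19.43 cm³.
Infill deposited: 0.50 × 19.43 → 9.715 cm³.
Support: 0.15 × 28.5 → 4.275 cm³.
Total printed volume: 9.07 + 9.715 + 4.275 → 23.06 cm³.
Mass: 23.06 × 1.16 → 26.7496 g.
At $92.8/kg: 26.7496/1000 × 92.8 = $2.48.

$2.48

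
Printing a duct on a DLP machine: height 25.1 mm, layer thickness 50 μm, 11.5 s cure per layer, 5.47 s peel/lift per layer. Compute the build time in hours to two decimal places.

2.37 hours

Number of layers: 25.1 / 0.05 → 502 (rounded up).
Each layer takes: 11.5 + 5.47 → 16.97 s.
Total = 502 × 16.97 = 8518.94 s = 2.37 hours.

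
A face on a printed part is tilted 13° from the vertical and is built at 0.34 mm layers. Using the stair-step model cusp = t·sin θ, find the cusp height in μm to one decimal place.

Cusp = layer height × sin(13°) = 0.34 × 0.2250 = 0.0765 mm = 76.5 μm.

76.5 μm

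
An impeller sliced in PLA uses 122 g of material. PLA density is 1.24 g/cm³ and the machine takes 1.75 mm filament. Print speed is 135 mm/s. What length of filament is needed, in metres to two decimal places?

Extruded volume: 122/1.24 = 98.3871 cm³ (98387.1 mm³).
Filament cross-section = π × (1.75/2)² = 2.4053 mm².
L = V/A = 98387.1/2.4053 = 40904.29 mm → 40.90 m.

40.90 m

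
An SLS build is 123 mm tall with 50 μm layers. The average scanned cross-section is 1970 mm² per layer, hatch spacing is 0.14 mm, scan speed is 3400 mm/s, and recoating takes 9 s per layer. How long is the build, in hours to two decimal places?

8.98 hours

Layer count = ceil(123 / 0.05) = 2460.
Scan path per layer = 1970 / 0.14 = 14071.4 mm.
Per-layer scan time: 14071.4 / 3400 → 4.1386 s.
Layer cycle = 4.1386 + 9 = 13.1386 s.
Total: 2460 × 13.1386 s = 32320.956 s → 8.98 hours.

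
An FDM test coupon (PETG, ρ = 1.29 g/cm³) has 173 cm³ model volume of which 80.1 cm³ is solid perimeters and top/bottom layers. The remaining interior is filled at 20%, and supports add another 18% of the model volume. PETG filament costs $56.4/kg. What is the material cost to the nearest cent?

$9.45

Interior volume: 173 − 80.1 → 92.9 cm³.
Deposited infill: 0.20 × 92.9 → 18.58 cm³.
Support = 0.18 × 173 = 31.14 cm³.
Total extruded = 80.1 + 18.58 + 31.14, so 129.82 cm³.
Mass = 129.82 × 1.29 = 167.4678 g.
At $56.4/kg: 167.4678/1000 × 56.4 = $9.45.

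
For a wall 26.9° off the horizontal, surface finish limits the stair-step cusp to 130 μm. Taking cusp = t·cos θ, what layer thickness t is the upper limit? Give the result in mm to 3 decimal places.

0.146 mm

t = h_c / cos θ = 0.13 / 0.8918 = 0.146 mm.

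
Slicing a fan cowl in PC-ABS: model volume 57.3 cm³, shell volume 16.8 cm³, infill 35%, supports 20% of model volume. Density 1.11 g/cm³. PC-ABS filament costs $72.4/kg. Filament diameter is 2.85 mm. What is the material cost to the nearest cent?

Volume inside the shell: 57.3 − 16.8 → 40.5 cm³.
Infill deposited = 0.35 × 40.5, so 14.175 cm³.
Support: 0.20 × 57.3 → 11.46 cm³.
Total printed volume = 16.8 + 14.175 + 11.46 = 42.435 cm³.
Mass = 42.435 × 1.11 = 47.10285 g.
At $72.4/kg: 47.10285/1000 × 72.4 = $3.41.

$3.41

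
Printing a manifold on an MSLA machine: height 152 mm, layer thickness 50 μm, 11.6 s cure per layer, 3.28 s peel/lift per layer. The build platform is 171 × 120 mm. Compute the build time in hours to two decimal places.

12.57 hours

Layer count = ceil(152 / 0.05) = 3040.
Cycle time = 11.6 + 3.28, so 14.88 s.
Build time: 3040 × 14.88 s = 45235.2 s, i.e. 12.57 hours.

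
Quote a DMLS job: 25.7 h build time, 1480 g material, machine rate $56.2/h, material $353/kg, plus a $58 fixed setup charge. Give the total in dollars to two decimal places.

$2024.78

Machine-time cost: 56.2 × 25.7 → $1444.34.
Material cost = 353 × 1480/1000, so $522.44.
Total = 1444.34 + 522.44 + 58 = $2024.78.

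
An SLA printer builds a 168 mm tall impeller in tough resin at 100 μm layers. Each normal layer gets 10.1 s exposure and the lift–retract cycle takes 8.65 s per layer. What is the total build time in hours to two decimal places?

Layers = ⌈168/0.1⌉ = 1680.
Per-layer time = 10.1 + 8.65, so 18.75 s.
Build time: 1680 × 18.75 s = 31500 s, i.e. 8.75 hours.

8.75 hours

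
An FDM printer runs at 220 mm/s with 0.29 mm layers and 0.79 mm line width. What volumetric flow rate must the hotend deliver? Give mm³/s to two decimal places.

Bead cross-section = 0.29 × 0.79, so 0.2291 mm².
Q = v·A = 220 × 0.2291 = 50.40 mm³/s.

50.40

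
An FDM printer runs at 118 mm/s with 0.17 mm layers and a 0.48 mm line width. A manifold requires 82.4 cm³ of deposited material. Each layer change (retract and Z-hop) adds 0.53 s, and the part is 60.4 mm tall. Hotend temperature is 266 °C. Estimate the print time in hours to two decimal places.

Bead cross-section = 0.17 × 0.48, so 0.0816 mm².
Path length: 82400 mm³ / 0.0816 mm² → 1009803.9 mm.
Extrusion time: 1009803.9 / 118 → 8557.7 s.
Number of layers: 60.4 / 0.17 → 356 (rounded up).
Z-hop total = 356 × 0.53, so 188.68 s.
Total = 8557.7 + 188.68 = 8746.38 s = 2.43 hours.

2.43 hours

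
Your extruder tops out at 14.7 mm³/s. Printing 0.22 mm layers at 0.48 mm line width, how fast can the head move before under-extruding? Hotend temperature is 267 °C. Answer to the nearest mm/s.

Bead cross-section: 0.22 × 0.48 → 0.1056 mm².
Max speed = 14.7 / 0.1056 = 139.20 ≈ 139 mm/s.

139 mm/s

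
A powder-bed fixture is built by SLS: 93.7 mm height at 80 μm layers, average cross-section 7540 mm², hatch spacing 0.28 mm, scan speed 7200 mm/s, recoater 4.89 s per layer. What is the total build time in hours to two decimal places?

Number of layers: 93.7 / 0.08 → 1172 (rounded up).
Per-layer scan distance = 7540 / 0.28 = 26928.6 mm.
Scan time per layer = 26928.6 / 7200 = 3.7401 s.
Layer cycle: 3.7401 + 4.89 → 8.6301 s.
1172 layers × 8.6301 s/layer = 10114.4772 s, i.e. 2.81 hours.

2.81 hours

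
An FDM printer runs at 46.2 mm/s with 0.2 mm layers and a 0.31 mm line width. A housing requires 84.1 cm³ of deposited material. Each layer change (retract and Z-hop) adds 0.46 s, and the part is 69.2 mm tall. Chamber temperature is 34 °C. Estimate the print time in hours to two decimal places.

8.20 hours

Bead cross-section: 0.2 × 0.31 → 0.062 mm².
Toolpath length = 84.1 cm³ / 0.062 mm² = 84100 / 0.062 = 1356451.6 mm.
Time extruding = 1356451.6 / 46.2 = 29360.4 s.
Layer count = ceil(69.2 / 0.2) = 346.
Non-print overhead = 346 × 0.46, so 159.16 s.
Total = 29360.4 + 159.16 = 29519.56 s = 8.20 hours.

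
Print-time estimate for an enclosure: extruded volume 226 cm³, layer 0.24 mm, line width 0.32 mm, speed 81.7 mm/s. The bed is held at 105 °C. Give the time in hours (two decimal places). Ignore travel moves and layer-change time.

Line area: 0.24 × 0.32 → 0.0768 mm².
Total extruded path = 226000/0.0768 = 2942708.3 mm.
Time extruding: 2942708.3 / 81.7 → 36018.5 s.
36018.5 s = 10.01 hours.

10.01 hours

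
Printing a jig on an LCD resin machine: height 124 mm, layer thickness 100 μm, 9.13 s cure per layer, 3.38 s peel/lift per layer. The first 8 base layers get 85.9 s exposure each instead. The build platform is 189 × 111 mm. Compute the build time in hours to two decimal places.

4.48 hours

Number of layers: 124 / 0.1 → 1240 (rounded up).
Bottom layers = 8 × (85.9 + 3.38), so 714.24 s.
Remaining layers = 1232 × (9.13 + 3.38) = 15412.32 s.
Sum: 714.24 + 15412.32 = 16126.56 s → 4.48 hours.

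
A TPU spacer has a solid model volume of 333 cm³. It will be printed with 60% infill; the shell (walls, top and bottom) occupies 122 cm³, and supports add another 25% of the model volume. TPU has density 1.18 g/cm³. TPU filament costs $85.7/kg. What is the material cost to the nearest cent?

$33.56

Interior volume: 333 − 122 → 211 cm³.
Deposited infill = 0.60 × 211 = 126.6 cm³.
Support = 0.25 × 333 = 83.25 cm³.
Total extruded: 122 + 126.6 + 83.25 → 331.85 cm³.
Mass: 331.85 × 1.18 → 391.583 g.
At $85.7/kg: 391.583/1000 × 85.7 = $33.56.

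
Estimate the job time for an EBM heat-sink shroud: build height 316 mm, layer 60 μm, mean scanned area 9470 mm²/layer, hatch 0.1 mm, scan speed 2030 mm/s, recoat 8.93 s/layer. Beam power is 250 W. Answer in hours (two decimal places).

81.32 hours

Layers = ⌈316/0.06⌉ = 5267.
Scan path per layer: 9470 / 0.1 → 94700 mm.
Per-layer scan time = 94700 / 2030 = 46.6502 s.
Layer cycle: 46.6502 + 8.93 → 55.5802 s.
5267 layers × 55.5802 s/layer = 292740.9134 s, i.e. 81.32 hours.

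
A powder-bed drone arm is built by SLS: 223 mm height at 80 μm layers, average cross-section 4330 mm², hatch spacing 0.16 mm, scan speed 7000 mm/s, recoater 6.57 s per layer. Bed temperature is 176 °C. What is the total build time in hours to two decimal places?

8.08 hours

Layer count = ceil(223 / 0.08) = 2788.
Scan path per layer: 4330 / 0.16 → 27062.5 mm.
Laser time per layer = 27062.5 / 7000 = 3.8661 s.
Layer cycle = 3.8661 + 6.57 = 10.4361 s.
2788 layers × 10.4361 s/layer = 29095.8468 s, i.e. 8.08 hours.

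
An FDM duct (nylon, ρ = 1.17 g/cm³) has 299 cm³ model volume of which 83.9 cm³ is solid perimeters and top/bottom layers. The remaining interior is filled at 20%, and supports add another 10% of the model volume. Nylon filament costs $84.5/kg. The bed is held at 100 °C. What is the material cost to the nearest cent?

Interior volume = 299 − 83.9, so 215.1 cm³.
Infill volume: 0.20 × 215.1 → 43.02 cm³.
Support = 0.10 × 299, so 29.9 cm³.
Total extruded = 83.9 + 43.02 + 29.9, so 156.82 cm³.
Mass = 156.82 × 1.17, so 183.4794 g.
At $84.5/kg: 183.4794/1000 × 84.5 = $15.50.

$15.50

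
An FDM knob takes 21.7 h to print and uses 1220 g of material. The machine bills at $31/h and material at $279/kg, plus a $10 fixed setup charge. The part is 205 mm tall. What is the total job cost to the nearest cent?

Time charge = 31 × 21.7 = $672.70.
Material charge = 279 × 1220/1000 = $340.38.
Adding setup: 672.70 + 340.38 + 10 → $1023.08.

$1023.08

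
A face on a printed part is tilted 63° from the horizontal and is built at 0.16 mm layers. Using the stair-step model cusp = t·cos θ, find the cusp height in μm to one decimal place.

72.6 μm

h_c = t·cos θ = 0.16 × 0.4540 = 0.07264 mm (72.6 μm).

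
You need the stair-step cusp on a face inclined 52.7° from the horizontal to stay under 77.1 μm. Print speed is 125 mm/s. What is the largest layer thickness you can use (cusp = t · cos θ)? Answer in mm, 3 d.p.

Layer height = cusp / cos(52.7°) = 0.0771 / 0.6060 = 0.127 mm.

0.127 mm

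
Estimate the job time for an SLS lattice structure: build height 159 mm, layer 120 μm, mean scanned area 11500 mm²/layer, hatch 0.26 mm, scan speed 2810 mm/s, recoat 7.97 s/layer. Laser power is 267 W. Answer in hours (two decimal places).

8.73 hours

Layer count = ceil(159 / 0.12) = 1325.
Per-layer scan distance: 11500 / 0.26 → 44230.8 mm.
Scan time per layer = 44230.8 / 2810, so 15.7405 s.
Per-layer time = 15.7405 + 7.97 = 23.7105 s.
Total: 1325 × 23.7105 s = 31416.4125 s → 8.73 hours.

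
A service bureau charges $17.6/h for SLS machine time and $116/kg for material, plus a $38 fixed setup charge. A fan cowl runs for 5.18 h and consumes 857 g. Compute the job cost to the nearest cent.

$228.58

Time charge = 17.6 × 5.18 = $91.168.
Material charge = 116 × 857/1000 = $99.412.
Total = 91.168 + 99.412 + 38 = $228.58.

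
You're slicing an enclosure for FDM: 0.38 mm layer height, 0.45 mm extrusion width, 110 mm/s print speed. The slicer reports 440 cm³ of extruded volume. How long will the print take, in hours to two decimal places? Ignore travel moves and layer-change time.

6.50 hours

Extrusion cross-section: 0.38 × 0.45 → 0.171 mm².
Total extruded path = 440000/0.171 = 2573099.4 mm.
Time extruding = 2573099.4 / 110, so 23391.8 s.
23391.8 s = 6.50 hours.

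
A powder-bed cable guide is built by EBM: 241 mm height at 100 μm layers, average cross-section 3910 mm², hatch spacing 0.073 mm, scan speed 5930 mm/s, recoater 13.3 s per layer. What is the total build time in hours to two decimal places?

Number of layers: 241 / 0.1 → 2410 (rounded up).
Hatch length per layer = 3910 / 0.073 = 53561.6 mm.
Per-layer scan time = 53561.6 / 5930 = 9.0323 s.
Per-layer time = 9.0323 + 13.3 = 22.3323 s.
Total: 2410 × 22.3323 s = 53820.843 s → 14.95 hours.

14.95 hours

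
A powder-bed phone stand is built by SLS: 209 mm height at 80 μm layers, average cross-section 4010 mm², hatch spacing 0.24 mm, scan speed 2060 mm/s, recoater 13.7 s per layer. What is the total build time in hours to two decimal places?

15.83 hours

Layers = ⌈209/0.08⌉ = 2613.
Per-layer scan distance = 4010 / 0.24, so 16708.3 mm.
Scan time per layer = 16708.3 / 2060, so 8.1108 s.
Layer cycle: 8.1108 + 13.7 → 21.8108 s.
2613 layers × 21.8108 s/layer = 56991.6204 s, i.e. 15.83 hours.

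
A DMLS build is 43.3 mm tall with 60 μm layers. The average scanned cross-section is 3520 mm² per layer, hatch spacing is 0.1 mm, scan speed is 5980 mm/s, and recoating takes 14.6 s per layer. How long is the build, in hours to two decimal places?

Number of layers: 43.3 / 0.06 → 722 (rounded up).
Scan path per layer = 3520 / 0.1, so 35200 mm.
Scan time per layer = 35200 / 5980 = 5.8863 s.
Time per layer = 5.8863 + 14.6, so 20.4863 s.
722 layers × 20.4863 s/layer = 14791.1086 s, i.e. 4.11 hours.

4.11 hours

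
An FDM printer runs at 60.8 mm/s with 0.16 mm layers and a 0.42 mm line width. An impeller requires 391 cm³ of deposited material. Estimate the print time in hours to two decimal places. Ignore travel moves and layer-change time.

Line area = 0.16 × 0.42 = 0.0672 mm².
Total extruded path = 391000/0.0672 = 5818452.4 mm.
Extrusion time = 5818452.4 / 60.8 = 95698.2 s.
Converting: 95698.2 s = 26.58 hours.

26.58 hours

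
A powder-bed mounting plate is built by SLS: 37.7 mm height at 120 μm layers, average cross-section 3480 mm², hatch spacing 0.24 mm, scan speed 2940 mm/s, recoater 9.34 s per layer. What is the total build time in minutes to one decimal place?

74.9 minutes

Number of layers: 37.7 / 0.12 → 315 (rounded up).
Scan path per layer: 3480 / 0.24 → 14500 mm.
Laser time per layer: 14500 / 2940 → 4.932 s.
Layer cycle: 4.932 + 9.34 → 14.272 s.
315 layers × 14.272 s/layer = 4495.68 s, i.e. 74.9 minutes.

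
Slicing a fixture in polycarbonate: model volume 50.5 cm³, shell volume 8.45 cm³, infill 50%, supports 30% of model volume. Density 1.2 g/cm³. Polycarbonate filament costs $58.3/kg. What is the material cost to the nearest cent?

$3.12

Infill region = 50.5 − 8.45 = 42.05 cm³.
Deposited infill = 0.50 × 42.05, so 21.025 cm³.
Support: 0.30 × 50.5 → 15.15 cm³.
Total printed volume = 8.45 + 21.025 + 15.15, so 44.625 cm³.
Mass = 44.625 × 1.2, so 53.55 g.
At $58.3/kg: 53.55/1000 × 58.3 = $3.12.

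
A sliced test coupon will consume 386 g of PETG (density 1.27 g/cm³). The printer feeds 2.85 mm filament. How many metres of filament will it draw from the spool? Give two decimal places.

Extruded volume: 386/1.27 = 303.937 cm³ (303937 mm³).
A = π r² = π × 1.425² = 6.3794 mm².
L = V/A = 303937/6.3794 = 47643.51 mm → 47.64 m.

47.64 m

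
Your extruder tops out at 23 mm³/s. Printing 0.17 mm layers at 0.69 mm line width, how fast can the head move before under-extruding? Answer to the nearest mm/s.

Bead cross-section = 0.17 × 0.69, so 0.1173 mm².
Max speed = 23 / 0.1173 = 196.08 ≈ 196 mm/s.

196 mm/s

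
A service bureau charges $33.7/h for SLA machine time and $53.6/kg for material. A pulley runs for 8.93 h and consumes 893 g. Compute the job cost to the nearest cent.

Time charge = 33.7 × 8.93, so $300.941.
Feedstock cost = 53.6 × 893/1000, so $47.8648.
Total = 300.941 + 47.8648 = 348.8058 ≈ $348.81.

$348.81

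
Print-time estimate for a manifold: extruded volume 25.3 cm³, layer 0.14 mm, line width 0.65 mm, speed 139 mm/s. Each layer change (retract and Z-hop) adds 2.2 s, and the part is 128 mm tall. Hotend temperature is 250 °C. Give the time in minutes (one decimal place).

66.9 minutes

Bead cross-section = 0.14 × 0.65 = 0.091 mm².
Path length: 25300 mm³ / 0.091 mm² → 278022 mm.
Time extruding = 278022 / 139, so 2000.2 s.
Layer count = ceil(128 / 0.14) = 915.
Non-print overhead = 915 × 2.2 = 2013 s.
Total = 2000.2 + 2013 = 4013.2 s = 66.9 minutes.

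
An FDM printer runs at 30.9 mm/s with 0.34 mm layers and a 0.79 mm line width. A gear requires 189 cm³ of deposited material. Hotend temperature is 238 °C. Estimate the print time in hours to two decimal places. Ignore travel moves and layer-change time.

Line area: 0.34 × 0.79 → 0.2686 mm².
Path length: 189000 mm³ / 0.2686 mm² → 703648.5 mm.
Extrusion time = 703648.5 / 30.9 = 22771.8 s.
Converting: 22771.8 s = 6.33 hours.

6.33 hours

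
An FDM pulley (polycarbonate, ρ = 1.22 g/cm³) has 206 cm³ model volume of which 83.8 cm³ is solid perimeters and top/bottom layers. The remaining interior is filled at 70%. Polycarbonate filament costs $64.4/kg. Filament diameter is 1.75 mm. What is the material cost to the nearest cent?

$13.30

Volume inside the shell = 206 − 83.8, so 122.2 cm³.
Infill deposited = 0.70 × 122.2, so 85.54 cm³.
Total extruded = 83.8 + 85.54 = 169.34 cm³.
Mass: 169.34 × 1.22 → 206.5948 g.
At $64.4/kg: 206.5948/1000 × 64.4 = $13.30.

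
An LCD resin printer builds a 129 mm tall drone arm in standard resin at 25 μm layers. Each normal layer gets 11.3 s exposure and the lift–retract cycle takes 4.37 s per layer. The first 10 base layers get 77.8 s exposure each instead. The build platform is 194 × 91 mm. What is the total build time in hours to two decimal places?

22.65 hours

Layer count = ceil(129 / 0.025) = 5160.
Burn-in layers = 10 × (77.8 + 4.37), so 821.7 s.
Remaining layers: 5150 × (11.3 + 4.37) → 80700.5 s.
Total = 821.7 + 80700.5 = 81522.2 s = 22.65 hours.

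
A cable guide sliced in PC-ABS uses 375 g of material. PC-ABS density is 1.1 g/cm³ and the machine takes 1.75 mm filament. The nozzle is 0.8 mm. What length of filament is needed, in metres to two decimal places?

141.73 m

Volume = 375 g / 1.1 g·cm⁻³ = 340.9091 cm³ = 340909.1 mm³.
A = π r² = π × 0.875² = 2.4053 mm².
L = V/A = 340909.1/2.4053 = 141732.47 mm → 141.73 m.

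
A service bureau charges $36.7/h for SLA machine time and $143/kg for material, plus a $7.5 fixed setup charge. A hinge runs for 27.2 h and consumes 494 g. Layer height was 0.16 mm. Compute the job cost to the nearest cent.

Machine cost = 36.7 × 27.2, so $998.24.
Material cost = 143 × 494/1000 = $70.642.
Total = 998.24 + 70.642 + 7.5 = 1076.382 ≈ $1076.38.

$1076.38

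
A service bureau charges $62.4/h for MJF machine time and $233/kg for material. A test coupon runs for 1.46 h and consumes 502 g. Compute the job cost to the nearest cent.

$208.07

Machine-time cost = 62.4 × 1.46 = $91.104.
Material charge = 233 × 502/1000, so $116.966.
Job cost: 91.104 + 116.966 = $208.07.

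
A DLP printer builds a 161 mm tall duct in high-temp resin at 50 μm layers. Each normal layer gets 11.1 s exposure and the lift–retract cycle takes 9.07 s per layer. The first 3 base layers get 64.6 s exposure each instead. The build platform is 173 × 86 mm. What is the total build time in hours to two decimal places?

Layer count = ceil(161 / 0.05) = 3220.
Bottom layers = 3 × (64.6 + 9.07), so 221.01 s.
Remaining layers = 3217 × (11.1 + 9.07), so 64886.89 s.
Sum: 221.01 + 64886.89 = 65107.9 s → 18.09 hours.

18.09 hours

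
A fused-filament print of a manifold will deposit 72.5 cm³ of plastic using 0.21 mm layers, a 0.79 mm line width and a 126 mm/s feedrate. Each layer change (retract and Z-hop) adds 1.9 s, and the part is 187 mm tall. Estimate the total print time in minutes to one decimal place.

86.0 minutes

Bead cross-section = 0.21 × 0.79 = 0.1659 mm².
Total extruded path = 72500/0.1659 = 437010.2 mm.
Time extruding = 437010.2 / 126, so 3468.3 s.
Layers = ⌈187/0.21⌉ = 891.
Layer-change overhead = 891 × 1.9, so 1692.9 s.
Total = 3468.3 + 1692.9 = 5161.2 s = 86.0 minutes.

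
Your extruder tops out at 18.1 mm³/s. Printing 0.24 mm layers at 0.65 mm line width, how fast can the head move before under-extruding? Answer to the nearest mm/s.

Bead cross-section = 0.24 × 0.65 = 0.156 mm².
Max speed = 18.1 / 0.156 = 116.03 ≈ 116 mm/s.

116 mm/s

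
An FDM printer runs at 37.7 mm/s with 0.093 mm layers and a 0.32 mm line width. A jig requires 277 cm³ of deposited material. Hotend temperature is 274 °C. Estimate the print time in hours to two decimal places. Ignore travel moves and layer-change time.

68.58 hours

Line area = 0.093 × 0.32, so 0.02976 mm².
Total extruded path = 277000/0.02976 = 9307795.7 mm.
Extrusion time = 9307795.7 / 37.7, so 246891.1 s.
That's 246891.1 s → 68.58 hours.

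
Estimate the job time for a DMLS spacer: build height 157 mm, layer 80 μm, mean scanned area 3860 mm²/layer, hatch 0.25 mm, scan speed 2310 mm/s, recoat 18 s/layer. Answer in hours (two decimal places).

Number of layers: 157 / 0.08 → 1963 (rounded up).
Hatch length per layer: 3860 / 0.25 → 15440 mm.
Per-layer scan time = 15440 / 2310 = 6.684 s.
Per-layer time = 6.684 + 18, so 24.684 s.
Build time = 1963 × 24.684 = 48454.692 s = 13.46 hours.

13.46 hours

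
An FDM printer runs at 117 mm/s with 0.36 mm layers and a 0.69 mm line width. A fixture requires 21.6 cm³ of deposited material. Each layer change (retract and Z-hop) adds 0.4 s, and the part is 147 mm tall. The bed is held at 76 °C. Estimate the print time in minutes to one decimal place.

Line area = 0.36 × 0.69 = 0.2484 mm².
Total extruded path = 21600/0.2484 = 86956.5 mm.
Time extruding = 86956.5 / 117, so 743.2 s.
Number of layers: 147 / 0.36 → 409 (rounded up).
Non-print overhead: 409 × 0.4 → 163.6 s.
Altogether 743.2 + 163.6 = 906.8 s, i.e. 15.1 minutes.

15.1 minutes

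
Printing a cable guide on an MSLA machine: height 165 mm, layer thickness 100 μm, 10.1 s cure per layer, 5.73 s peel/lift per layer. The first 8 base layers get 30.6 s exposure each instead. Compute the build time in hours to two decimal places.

7.30 hours

Layers = ⌈165/0.1⌉ = 1650.
Bottom layers = 8 × (30.6 + 5.73) = 290.64 s.
Normal layers: 1642 × (10.1 + 5.73) → 25992.86 s.
Sum: 290.64 + 25992.86 = 26283.5 s → 7.30 hours.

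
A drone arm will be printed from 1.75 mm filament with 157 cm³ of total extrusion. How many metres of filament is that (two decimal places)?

Filament cross-section = π × (1.75/2)² = 2.4053 mm².
L = 157000 mm³ / 2.4053 mm² = 65272.52 mm, i.e. 65.27 m.

65.27 m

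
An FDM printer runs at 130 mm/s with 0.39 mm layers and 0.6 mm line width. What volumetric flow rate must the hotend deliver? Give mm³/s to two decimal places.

30.42

Bead cross-section = 0.39 × 0.6 = 0.234 mm².
Volumetric flow = 130 × 0.234 = 30.42 mm³/s.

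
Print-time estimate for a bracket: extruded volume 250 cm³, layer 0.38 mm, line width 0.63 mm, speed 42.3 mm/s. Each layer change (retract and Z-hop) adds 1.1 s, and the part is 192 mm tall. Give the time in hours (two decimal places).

Extrusion cross-section: 0.38 × 0.63 → 0.2394 mm².
Toolpath length = 250 cm³ / 0.2394 mm² = 250000 / 0.2394 = 1044277.4 mm.
Time extruding = 1044277.4 / 42.3 = 24687.4 s.
Layer count = ceil(192 / 0.38) = 506.
Layer-change overhead: 506 × 1.1 → 556.6 s.
Altogether 24687.4 + 556.6 = 25244 s, i.e. 7.01 hours.

7.01 hours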